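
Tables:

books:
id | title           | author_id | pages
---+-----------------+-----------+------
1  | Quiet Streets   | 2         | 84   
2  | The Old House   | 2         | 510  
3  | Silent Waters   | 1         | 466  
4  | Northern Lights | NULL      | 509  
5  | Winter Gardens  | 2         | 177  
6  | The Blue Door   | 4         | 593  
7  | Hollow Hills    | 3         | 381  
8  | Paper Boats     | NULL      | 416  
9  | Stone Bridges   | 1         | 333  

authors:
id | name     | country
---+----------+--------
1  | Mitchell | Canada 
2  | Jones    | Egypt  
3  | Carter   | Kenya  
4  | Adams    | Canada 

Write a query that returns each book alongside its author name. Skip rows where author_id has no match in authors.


INNER JOIN keeps only books rows whose author_id matches an id in authors. Walk through each book:
  - book 1 (Quiet Streets): author_id=2 -> matches Jones
  - book 2 (The Old House): author_id=2 -> matches Jones
  - book 3 (Silent Waters): author_id=1 -> matches Mitchell
  - book 4 (Northern Lights): author_id=NULL, no match -> dropped
  - book 5 (Winter Gardens): author_id=2 -> matches Jones
  - book 6 (The Blue Door): author_id=4 -> matches Adams
  - book 7 (Hollow Hills): author_id=3 -> matches Carter
  - book 8 (Paper Boats): author_id=NULL, no match -> dropped
  - book 9 (Stone Bridges): author_id=1 -> matches Mitchell
So 2 of 9 rows are dropped.

SQL:
SELECT a.title, b.name AS author
FROM books a
INNER JOIN authors b ON a.author_id = b.id

Result:
title          | author  
---------------+---------
Quiet Streets  | Jones   
The Old House  | Jones   
Silent Waters  | Mitchell
Winter Gardens | Jones   
The Blue Door  | Adams   
Hollow Hills   | Carter  
Stone Bridges  | Mitchell


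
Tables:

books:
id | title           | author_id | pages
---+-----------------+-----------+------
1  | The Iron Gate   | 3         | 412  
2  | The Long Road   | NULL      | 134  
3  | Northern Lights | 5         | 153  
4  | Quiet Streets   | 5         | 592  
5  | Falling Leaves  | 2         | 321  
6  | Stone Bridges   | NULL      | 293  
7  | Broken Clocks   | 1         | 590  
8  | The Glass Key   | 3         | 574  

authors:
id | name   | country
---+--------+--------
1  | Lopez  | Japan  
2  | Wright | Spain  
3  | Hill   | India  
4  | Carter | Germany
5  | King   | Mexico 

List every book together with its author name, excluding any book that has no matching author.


INNER JOIN keeps only books rows whose author_id matches an id in authors. Walk through each book:
  - book 1 (The Iron Gate): author_id=3 -> matches Hill
  - book 2 (The Long Road): author_id=NULL, no match -> dropped
  - book 3 (Northern Lights): author_id=5 -> matches King
  - book 4 (Quiet Streets): author_id=5 -> matches King
  - book 5 (Falling Leaves): author_id=2 -> matches Wright
  - book 6 (Stone Bridges): author_id=NULL, no match -> dropped
  - book 7 (Broken Clocks): author_id=1 -> matches Lopez
  - book 8 (The Glass Key): author_id=3 -> matches Hill
So 2 of 8 rows are dropped.

SQL:
SELECT a.title, b.name AS author
FROM books a
INNER JOIN authors b ON a.author_id = b.id

Result:
title           | author
----------------+-------
The Iron Gate   | Hill  
Northern Lights | King  
Quiet Streets   | King  
Falling Leaves  | Wright
Broken Clocks   | Lopez 
The Glass Key   | Hill  


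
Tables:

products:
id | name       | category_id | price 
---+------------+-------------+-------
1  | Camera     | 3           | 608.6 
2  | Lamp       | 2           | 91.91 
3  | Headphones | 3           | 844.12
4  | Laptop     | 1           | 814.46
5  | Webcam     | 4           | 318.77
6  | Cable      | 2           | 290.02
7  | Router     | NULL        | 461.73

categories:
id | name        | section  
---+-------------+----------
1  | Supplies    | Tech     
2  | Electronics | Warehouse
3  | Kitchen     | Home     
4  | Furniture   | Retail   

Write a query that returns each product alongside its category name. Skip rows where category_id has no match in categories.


INNER JOIN keeps only products rows whose category_id matches an id in categories. Walk through each product:
  - product 1 (Camera): category_id=3 -> matches Kitchen
  - product 2 (Lamp): category_id=2 -> matches Electronics
  - product 3 (Headphones): category_id=3 -> matches Kitchen
  - product 4 (Laptop): category_id=1 -> matches Supplies
  - product 5 (Webcam): category_id=4 -> matches Furniture
  - product 6 (Cable): category_id=2 -> matches Electronics
  - product 7 (Router): category_id=NULL, no match -> dropped
So 1 of 7 rows is dropped.

SQL:
SELECT a.name, b.name AS category
FROM products a
INNER JOIN categories b ON a.category_id = b.id

Result:
name       | category   
-----------+------------
Camera     | Kitchen    
Lamp       | Electronics
Headphones | Kitchen    
Laptop     | Supplies   
Webcam     | Furniture  
Cable      | Electronics


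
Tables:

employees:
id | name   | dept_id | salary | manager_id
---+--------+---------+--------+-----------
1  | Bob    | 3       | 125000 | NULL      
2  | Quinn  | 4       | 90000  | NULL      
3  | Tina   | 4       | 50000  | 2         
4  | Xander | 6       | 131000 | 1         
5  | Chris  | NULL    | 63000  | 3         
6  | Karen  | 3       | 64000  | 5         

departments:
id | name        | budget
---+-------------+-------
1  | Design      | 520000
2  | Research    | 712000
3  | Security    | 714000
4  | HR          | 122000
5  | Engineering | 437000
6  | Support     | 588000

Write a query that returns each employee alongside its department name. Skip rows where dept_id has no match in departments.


INNER JOIN keeps only employees rows whose dept_id matches an id in departments. Walk through each employee:
  - employee 1 (Bob): dept_id=3 -> matches Security
  - employee 2 (Quinn): dept_id=4 -> matches HR
  - employee 3 (Tina): dept_id=4 -> matches HR
  - employee 4 (Xander): dept_id=6 -> matches Support
  - employee 5 (Chris): dept_id=NULL, no match -> dropped
  - employee 6 (Karen): dept_id=3 -> matches Security
So 1 of 6 rows is dropped.

SQL:
SELECT a.name, b.name AS department
FROM employees a
INNER JOIN departments b ON a.dept_id = b.id

Result:
name   | department
-------+-----------
Bob    | Security  
Quinn  | HR        
Tina   | HR        
Xander | Support   
Karen  | Security  


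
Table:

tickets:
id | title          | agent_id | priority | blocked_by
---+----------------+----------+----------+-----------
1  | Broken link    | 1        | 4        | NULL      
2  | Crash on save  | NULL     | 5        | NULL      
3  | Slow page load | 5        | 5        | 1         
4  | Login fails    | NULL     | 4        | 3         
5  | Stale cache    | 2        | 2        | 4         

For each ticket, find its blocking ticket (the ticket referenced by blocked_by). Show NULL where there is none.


This is a self-join: tickets is joined to a second copy of itself, matching each row's blocked_by to another row's id. Use LEFT JOIN so rows with blocked_by=NULL are kept.
  - ticket 1 (Broken link): blocked_by=NULL -> NULL
  - ticket 2 (Crash on save): blocked_by=NULL -> NULL
  - ticket 3 (Slow page load): blocked_by=1 -> Broken link
  - ticket 4 (Login fails): blocked_by=3 -> Slow page load
  - ticket 5 (Stale cache): blocked_by=4 -> Login fails

SQL:
SELECT a.title AS item, b.title AS blocked_by
FROM tickets a
LEFT JOIN tickets b ON a.blocked_by = b.id

Result:
item           | blocked_by    
---------------+---------------
Broken link    | NULL          
Crash on save  | NULL          
Slow page load | Broken link   
Login fails    | Slow page load
Stale cache    | Login fails   


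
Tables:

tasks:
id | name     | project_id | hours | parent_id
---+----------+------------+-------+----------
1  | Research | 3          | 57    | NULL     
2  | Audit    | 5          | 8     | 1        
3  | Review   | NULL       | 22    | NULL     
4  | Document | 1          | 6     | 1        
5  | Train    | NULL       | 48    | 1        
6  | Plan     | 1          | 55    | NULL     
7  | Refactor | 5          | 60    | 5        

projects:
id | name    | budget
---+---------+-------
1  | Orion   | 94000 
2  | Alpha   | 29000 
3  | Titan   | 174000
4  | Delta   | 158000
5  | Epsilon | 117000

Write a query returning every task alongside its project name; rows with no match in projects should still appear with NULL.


LEFT JOIN keeps every row from tasks (the left table); where project_id has no match in projects, the project columns become NULL. Walk through each task:
  - task 1 (Research): project_id=3 -> matches Titan
  - task 2 (Audit): project_id=5 -> matches Epsilon
  - task 3 (Review): project_id=NULL, no match -> kept with NULL
  - task 4 (Document): project_id=1 -> matches Orion
  - task 5 (Train): project_id=NULL, no match -> kept with NULL
  - task 6 (Plan): project_id=1 -> matches Orion
  - task 7 (Refactor): project_id=5 -> matches Epsilon
All 7 rows appear; 2 have NULL project.

SQL:
SELECT a.name, b.name AS project
FROM tasks a
LEFT JOIN projects b ON a.project_id = b.id

Result:
name     | project
---------+--------
Research | Titan  
Audit    | Epsilon
Review   | NULL   
Document | Orion  
Train    | NULL   
Plan     | Orion  
Refactor | Epsilon


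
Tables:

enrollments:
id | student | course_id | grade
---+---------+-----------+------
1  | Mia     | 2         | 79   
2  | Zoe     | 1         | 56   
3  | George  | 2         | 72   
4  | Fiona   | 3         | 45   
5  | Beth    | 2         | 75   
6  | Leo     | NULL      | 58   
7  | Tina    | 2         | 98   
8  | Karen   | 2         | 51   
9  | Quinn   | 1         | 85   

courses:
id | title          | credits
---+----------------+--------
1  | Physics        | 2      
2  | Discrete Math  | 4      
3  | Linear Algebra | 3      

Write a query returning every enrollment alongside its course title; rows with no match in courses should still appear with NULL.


LEFT JOIN keeps every row from enrollments (the left table); where course_id has no match in courses, the course columns become NULL. Walk through each enrollment:
  - enrollment 1 (Mia): course_id=2 -> matches Discrete Math
  - enrollment 2 (Zoe): course_id=1 -> matches Physics
  - enrollment 3 (George): course_id=2 -> matches Discrete Math
  - enrollment 4 (Fiona): course_id=3 -> matches Linear Algebra
  - enrollment 5 (Beth): course_id=2 -> matches Discrete Math
  - enrollment 6 (Leo): course_id=NULL, no match -> kept with NULL
  - enrollment 7 (Tina): course_id=2 -> matches Discrete Math
  - enrollment 8 (Karen): course_id=2 -> matches Discrete Math
  - enrollment 9 (Quinn): course_id=1 -> matches Physics
All 9 rows appear; 1 has NULL course.

SQL:
SELECT a.student, b.title AS course
FROM enrollments a
LEFT JOIN courses b ON a.course_id = b.id

Result:
student | course        
--------+---------------
Mia     | Discrete Math 
Zoe     | Physics       
George  | Discrete Math 
Fiona   | Linear Algebra
Beth    | Discrete Math 
Leo     | NULL          
Tina    | Discrete Math 
Karen   | Discrete Math 
Quinn   | Physics       


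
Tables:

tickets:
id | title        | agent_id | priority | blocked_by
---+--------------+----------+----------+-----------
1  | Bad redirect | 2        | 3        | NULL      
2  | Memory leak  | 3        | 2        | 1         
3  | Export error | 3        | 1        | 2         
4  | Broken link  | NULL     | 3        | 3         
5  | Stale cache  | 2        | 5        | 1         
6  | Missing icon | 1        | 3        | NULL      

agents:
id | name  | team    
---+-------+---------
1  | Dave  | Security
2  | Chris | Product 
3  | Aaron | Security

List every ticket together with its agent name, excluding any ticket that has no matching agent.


INNER JOIN keeps only tickets rows whose agent_id matches an id in agents. Walk through each ticket:
  - ticket 1 (Bad redirect): agent_id=2 -> matches Chris
  - ticket 2 (Memory leak): agent_id=3 -> matches Aaron
  - ticket 3 (Export error): agent_id=3 -> matches Aaron
  - ticket 4 (Broken link): agent_id=NULL, no match -> dropped
  - ticket 5 (Stale cache): agent_id=2 -> matches Chris
  - ticket 6 (Missing icon): agent_id=1 -> matches Dave
So 1 of 6 rows is dropped.

SQL:
SELECT a.title, b.name AS agent
FROM tickets a
INNER JOIN agents b ON a.agent_id = b.id

Result:
title        | agent
-------------+------
Bad redirect | Chris
Memory leak  | Aaron
Export error | Aaron
Stale cache  | Chris
Missing icon | Dave 


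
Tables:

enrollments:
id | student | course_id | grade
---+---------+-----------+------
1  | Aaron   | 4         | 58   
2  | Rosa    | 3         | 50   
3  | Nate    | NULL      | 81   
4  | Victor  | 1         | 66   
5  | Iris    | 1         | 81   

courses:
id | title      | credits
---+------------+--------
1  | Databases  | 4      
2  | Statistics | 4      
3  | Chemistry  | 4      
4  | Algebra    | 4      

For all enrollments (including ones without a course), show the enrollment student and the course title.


LEFT JOIN keeps every row from enrollments (the left table); where course_id has no match in courses, the course columns become NULL. Walk through each enrollment:
  - enrollment 1 (Aaron): course_id=4 -> matches Algebra
  - enrollment 2 (Rosa): course_id=3 -> matches Chemistry
  - enrollment 3 (Nate): course_id=NULL, no match -> kept with NULL
  - enrollment 4 (Victor): course_id=1 -> matches Databases
  - enrollment 5 (Iris): course_id=1 -> matches Databases
All 5 rows appear; 1 has NULL course.

SQL:
SELECT a.student, b.title AS course
FROM enrollments a
LEFT JOIN courses b ON a.course_id = b.id

Result:
student | course   
--------+----------
Aaron   | Algebra  
Rosa    | Chemistry
Nate    | NULL     
Victor  | Databases
Iris    | Databases


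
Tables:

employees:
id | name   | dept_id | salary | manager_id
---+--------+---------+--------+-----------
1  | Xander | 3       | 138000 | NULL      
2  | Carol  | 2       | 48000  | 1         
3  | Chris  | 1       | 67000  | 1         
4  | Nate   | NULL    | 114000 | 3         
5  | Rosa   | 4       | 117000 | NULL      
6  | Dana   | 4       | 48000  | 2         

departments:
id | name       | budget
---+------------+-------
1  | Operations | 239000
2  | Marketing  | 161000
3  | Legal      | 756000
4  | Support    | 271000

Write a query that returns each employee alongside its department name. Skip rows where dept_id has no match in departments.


INNER JOIN keeps only employees rows whose dept_id matches an id in departments. Walk through each employee:
  - employee 1 (Xander): dept_id=3 -> matches Legal
  - employee 2 (Carol): dept_id=2 -> matches Marketing
  - employee 3 (Chris): dept_id=1 -> matches Operations
  - employee 4 (Nate): dept_id=NULL, no match -> dropped
  - employee 5 (Rosa): dept_id=4 -> matches Support
  - employee 6 (Dana): dept_id=4 -> matches Support
So 1 of 6 rows is dropped.

SQL:
SELECT a.name, b.name AS department
FROM employees a
INNER JOIN departments b ON a.dept_id = b.id

Result:
name   | department
-------+-----------
Xander | Legal     
Carol  | Marketing 
Chris  | Operations
Rosa   | Support   
Dana   | Support   


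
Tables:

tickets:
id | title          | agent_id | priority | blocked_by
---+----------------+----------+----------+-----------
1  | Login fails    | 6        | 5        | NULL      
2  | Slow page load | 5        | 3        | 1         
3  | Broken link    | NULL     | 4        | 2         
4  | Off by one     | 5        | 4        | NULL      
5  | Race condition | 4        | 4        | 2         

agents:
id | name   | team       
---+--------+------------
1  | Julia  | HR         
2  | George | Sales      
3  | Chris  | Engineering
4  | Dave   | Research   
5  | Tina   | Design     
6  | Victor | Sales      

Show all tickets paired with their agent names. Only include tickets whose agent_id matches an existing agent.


INNER JOIN keeps only tickets rows whose agent_id matches an id in agents. Walk through each ticket:
  - ticket 1 (Login fails): agent_id=6 -> matches Victor
  - ticket 2 (Slow page load): agent_id=5 -> matches Tina
  - ticket 3 (Broken link): agent_id=NULL, no match -> dropped
  - ticket 4 (Off by one): agent_id=5 -> matches Tina
  - ticket 5 (Race condition): agent_id=4 -> matches Dave
So 1 of 5 rows is dropped.

SQL:
SELECT a.title, b.name AS agent
FROM tickets a
INNER JOIN agents b ON a.agent_id = b.id

Result:
title          | agent 
---------------+-------
Login fails    | Victor
Slow page load | Tina  
Off by one     | Tina  
Race condition | Dave  


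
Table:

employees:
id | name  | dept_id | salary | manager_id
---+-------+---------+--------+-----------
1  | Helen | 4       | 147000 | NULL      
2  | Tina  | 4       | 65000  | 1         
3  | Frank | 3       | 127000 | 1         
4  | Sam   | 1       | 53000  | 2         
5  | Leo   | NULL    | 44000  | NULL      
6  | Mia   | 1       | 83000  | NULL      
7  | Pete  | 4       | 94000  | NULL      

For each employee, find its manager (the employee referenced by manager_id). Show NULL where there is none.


This is a self-join: employees is joined to a second copy of itself, matching each row's manager_id to another row's id. Use LEFT JOIN so rows with manager_id=NULL are kept.
  - employee 1 (Helen): manager_id=NULL -> NULL
  - employee 2 (Tina): manager_id=1 -> Helen
  - employee 3 (Frank): manager_id=1 -> Helen
  - employee 4 (Sam): manager_id=2 -> Tina
  - employee 5 (Leo): manager_id=NULL -> NULL
  - employee 6 (Mia): manager_id=NULL -> NULL
  - employee 7 (Pete): manager_id=NULL -> NULL

SQL:
SELECT a.name AS item, b.name AS manager
FROM employees a
LEFT JOIN employees b ON a.manager_id = b.id

Result:
item  | manager
------+--------
Helen | NULL   
Tina  | Helen  
Frank | Helen  
Sam   | Tina   
Leo   | NULL   
Mia   | NULL   
Pete  | NULL   


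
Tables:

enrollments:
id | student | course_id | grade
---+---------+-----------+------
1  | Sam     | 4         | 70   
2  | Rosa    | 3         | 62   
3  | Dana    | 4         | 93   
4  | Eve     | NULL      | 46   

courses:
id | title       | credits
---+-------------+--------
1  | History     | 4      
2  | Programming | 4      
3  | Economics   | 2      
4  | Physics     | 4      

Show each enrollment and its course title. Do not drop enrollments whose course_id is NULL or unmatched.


LEFT JOIN keeps every row from enrollments (the left table); where course_id has no match in courses, the course columns become NULL. Walk through each enrollment:
  - enrollment 1 (Sam): course_id=4 -> matches Physics
  - enrollment 2 (Rosa): course_id=3 -> matches Economics
  - enrollment 3 (Dana): course_id=4 -> matches Physics
  - enrollment 4 (Eve): course_id=NULL, no match -> kept with NULL
All 4 rows appear; 1 has NULL course.

SQL:
SELECT a.student, b.title AS course
FROM enrollments a
LEFT JOIN courses b ON a.course_id = b.id

Result:
student | course   
--------+----------
Sam     | Physics  
Rosa    | Economics
Dana    | Physics  
Eve     | NULL     


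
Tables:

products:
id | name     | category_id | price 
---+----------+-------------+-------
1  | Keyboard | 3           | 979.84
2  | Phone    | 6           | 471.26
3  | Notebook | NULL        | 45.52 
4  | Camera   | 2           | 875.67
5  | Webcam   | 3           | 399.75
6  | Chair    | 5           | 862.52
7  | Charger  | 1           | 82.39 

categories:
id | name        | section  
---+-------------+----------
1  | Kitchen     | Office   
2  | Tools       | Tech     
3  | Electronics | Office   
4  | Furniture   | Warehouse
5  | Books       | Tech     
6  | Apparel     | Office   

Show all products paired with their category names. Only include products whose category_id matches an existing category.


INNER JOIN keeps only products rows whose category_id matches an id in categories. Walk through each product:
  - product 1 (Keyboard): category_id=3 -> matches Electronics
  - product 2 (Phone): category_id=6 -> matches Apparel
  - product 3 (Notebook): category_id=NULL, no match -> dropped
  - product 4 (Camera): category_id=2 -> matches Tools
  - product 5 (Webcam): category_id=3 -> matches Electronics
  - product 6 (Chair): category_id=5 -> matches Books
  - product 7 (Charger): category_id=1 -> matches Kitchen
So 1 of 7 rows is dropped.

SQL:
SELECT a.name, b.name AS category
FROM products a
INNER JOIN categories b ON a.category_id = b.id

Result:
name     | category   
---------+------------
Keyboard | Electronics
Phone    | Apparel    
Camera   | Tools      
Webcam   | Electronics
Chair    | Books      
Charger  | Kitchen    


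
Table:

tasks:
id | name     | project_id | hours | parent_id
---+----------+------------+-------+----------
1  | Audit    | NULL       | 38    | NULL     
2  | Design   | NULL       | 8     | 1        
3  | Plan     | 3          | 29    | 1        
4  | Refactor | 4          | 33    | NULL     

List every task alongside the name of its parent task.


This is a self-join: tasks is joined to a second copy of itself, matching each row's parent_id to another row's id. Use LEFT JOIN so rows with parent_id=NULL are kept.
  - task 1 (Audit): parent_id=NULL -> NULL
  - task 2 (Design): parent_id=1 -> Audit
  - task 3 (Plan): parent_id=1 -> Audit
  - task 4 (Refactor): parent_id=NULL -> NULL

SQL:
SELECT a.name AS item, b.name AS parent
FROM tasks a
LEFT JOIN tasks b ON a.parent_id = b.id

Result:
item     | parent
---------+-------
Audit    | NULL  
Design   | Audit 
Plan     | Audit 
Refactor | NULL  


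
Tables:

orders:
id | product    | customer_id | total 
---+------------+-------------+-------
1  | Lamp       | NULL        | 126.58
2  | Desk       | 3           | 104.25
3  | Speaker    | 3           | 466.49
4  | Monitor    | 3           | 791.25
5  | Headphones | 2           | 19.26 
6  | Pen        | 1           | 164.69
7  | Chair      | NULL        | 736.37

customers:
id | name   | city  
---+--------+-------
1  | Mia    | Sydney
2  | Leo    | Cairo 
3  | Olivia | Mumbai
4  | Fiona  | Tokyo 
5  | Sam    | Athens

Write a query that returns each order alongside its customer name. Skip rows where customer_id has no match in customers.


INNER JOIN keeps only orders rows whose customer_id matches an id in customers. Walk through each order:
  - order 1 (Lamp): customer_id=NULL, no match -> dropped
  - order 2 (Desk): customer_id=3 -> matches Olivia
  - order 3 (Speaker): customer_id=3 -> matches Olivia
  - order 4 (Monitor): customer_id=3 -> matches Olivia
  - order 5 (Headphones): customer_id=2 -> matches Leo
  - order 6 (Pen): customer_id=1 -> matches Mia
  - order 7 (Chair): customer_id=NULL, no match -> dropped
So 2 of 7 rows are dropped.

SQL:
SELECT a.product, b.name AS customer
FROM orders a
INNER JOIN customers b ON a.customer_id = b.id

Result:
product    | customer
-----------+---------
Desk       | Olivia  
Speaker    | Olivia  
Monitor    | Olivia  
Headphones | Leo     
Pen        | Mia     


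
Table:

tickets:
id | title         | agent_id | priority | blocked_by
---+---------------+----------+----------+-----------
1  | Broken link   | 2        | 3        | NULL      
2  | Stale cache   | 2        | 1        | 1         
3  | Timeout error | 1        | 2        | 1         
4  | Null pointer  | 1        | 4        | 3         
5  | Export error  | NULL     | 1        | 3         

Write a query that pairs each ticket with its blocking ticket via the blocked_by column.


This is a self-join: tickets is joined to a second copy of itself, matching each row's blocked_by to another row's id. Use LEFT JOIN so rows with blocked_by=NULL are kept.
  - ticket 1 (Broken link): blocked_by=NULL -> NULL
  - ticket 2 (Stale cache): blocked_by=1 -> Broken link
  - ticket 3 (Timeout error): blocked_by=1 -> Broken link
  - ticket 4 (Null pointer): blocked_by=3 -> Timeout error
  - ticket 5 (Export error): blocked_by=3 -> Timeout error

SQL:
SELECT a.title AS item, b.title AS blocked_by
FROM tickets a
LEFT JOIN tickets b ON a.blocked_by = b.id

Result:
item          | blocked_by   
--------------+--------------
Broken link   | NULL         
Stale cache   | Broken link  
Timeout error | Broken link  
Null pointer  | Timeout error
Export error  | Timeout error


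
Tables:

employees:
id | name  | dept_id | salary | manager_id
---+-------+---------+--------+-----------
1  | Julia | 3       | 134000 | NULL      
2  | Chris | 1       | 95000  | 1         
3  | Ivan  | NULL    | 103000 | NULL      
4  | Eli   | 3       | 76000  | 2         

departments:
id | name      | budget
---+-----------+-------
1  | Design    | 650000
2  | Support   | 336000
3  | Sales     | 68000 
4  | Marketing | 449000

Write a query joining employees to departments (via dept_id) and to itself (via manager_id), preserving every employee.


Two LEFT JOINs from the same base table employees: one to departments via dept_id, one to employees itself via manager_id. Both are LEFT so every employee is preserved.
Match against departments:
  - employee 1 (Julia): dept_id=3 -> matches Sales
  - employee 2 (Chris): dept_id=1 -> matches Design
  - employee 3 (Ivan): dept_id=NULL, no match -> kept with NULL
  - employee 4 (Eli): dept_id=3 -> matches Sales
Match against employees (self):
  - employee 1 (Julia): manager_id=NULL -> NULL
  - employee 2 (Chris): manager_id=1 -> Julia
  - employee 3 (Ivan): manager_id=NULL -> NULL
  - employee 4 (Eli): manager_id=2 -> Chris

SQL:
SELECT a.name, b.name AS department, c.name AS manager
FROM employees a
LEFT JOIN departments b ON a.dept_id = b.id
LEFT JOIN employees c ON a.manager_id = c.id

Result:
name  | department | manager
------+------------+--------
Julia | Sales      | NULL   
Chris | Design     | Julia  
Ivan  | NULL       | NULL   
Eli   | Sales      | Chris  


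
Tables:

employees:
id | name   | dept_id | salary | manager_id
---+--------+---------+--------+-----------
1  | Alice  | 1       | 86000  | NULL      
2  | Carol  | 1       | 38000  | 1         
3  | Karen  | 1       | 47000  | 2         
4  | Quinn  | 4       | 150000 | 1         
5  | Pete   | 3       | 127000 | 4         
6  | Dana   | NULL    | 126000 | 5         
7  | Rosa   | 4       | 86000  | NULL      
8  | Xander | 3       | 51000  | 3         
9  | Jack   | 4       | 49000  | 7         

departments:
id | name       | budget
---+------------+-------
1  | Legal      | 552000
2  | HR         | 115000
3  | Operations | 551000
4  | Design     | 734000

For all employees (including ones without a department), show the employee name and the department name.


LEFT JOIN keeps every row from employees (the left table); where dept_id has no match in departments, the department columns become NULL. Walk through each employee:
  - employee 1 (Alice): dept_id=1 -> matches Legal
  - employee 2 (Carol): dept_id=1 -> matches Legal
  - employee 3 (Karen): dept_id=1 -> matches Legal
  - employee 4 (Quinn): dept_id=4 -> matches Design
  - employee 5 (Pete): dept_id=3 -> matches Operations
  - employee 6 (Dana): dept_id=NULL, no match -> kept with NULL
  - employee 7 (Rosa): dept_id=4 -> matches Design
  - employee 8 (Xander): dept_id=3 -> matches Operations
  - employee 9 (Jack): dept_id=4 -> matches Design
All 9 rows appear; 1 has NULL department.

SQL:
SELECT a.name, b.name AS department
FROM employees a
LEFT JOIN departments b ON a.dept_id = b.id

Result:
name   | department
-------+-----------
Alice  | Legal     
Carol  | Legal     
Karen  | Legal     
Quinn  | Design    
Pete   | Operations
Dana   | NULL      
Rosa   | Design    
Xander | Operations
Jack   | Design    


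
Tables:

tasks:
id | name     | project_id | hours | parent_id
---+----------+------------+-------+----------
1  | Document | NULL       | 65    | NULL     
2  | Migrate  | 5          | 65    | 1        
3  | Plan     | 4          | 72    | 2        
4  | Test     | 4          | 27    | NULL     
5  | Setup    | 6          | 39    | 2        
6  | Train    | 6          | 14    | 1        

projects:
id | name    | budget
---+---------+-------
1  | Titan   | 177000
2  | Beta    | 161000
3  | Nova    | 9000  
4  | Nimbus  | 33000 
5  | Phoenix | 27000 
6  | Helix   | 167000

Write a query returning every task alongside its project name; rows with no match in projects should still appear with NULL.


LEFT JOIN keeps every row from tasks (the left table); where project_id has no match in projects, the project columns become NULL. Walk through each task:
  - task 1 (Document): project_id=NULL, no match -> kept with NULL
  - task 2 (Migrate): project_id=5 -> matches Phoenix
  - task 3 (Plan): project_id=4 -> matches Nimbus
  - task 4 (Test): project_id=4 -> matches Nimbus
  - task 5 (Setup): project_id=6 -> matches Helix
  - task 6 (Train): project_id=6 -> matches Helix
All 6 rows appear; 1 has NULL project.

SQL:
SELECT a.name, b.name AS project
FROM tasks a
LEFT JOIN projects b ON a.project_id = b.id

Result:
name     | project
---------+--------
Document | NULL   
Migrate  | Phoenix
Plan     | Nimbus 
Test     | Nimbus 
Setup    | Helix  
Train    | Helix  


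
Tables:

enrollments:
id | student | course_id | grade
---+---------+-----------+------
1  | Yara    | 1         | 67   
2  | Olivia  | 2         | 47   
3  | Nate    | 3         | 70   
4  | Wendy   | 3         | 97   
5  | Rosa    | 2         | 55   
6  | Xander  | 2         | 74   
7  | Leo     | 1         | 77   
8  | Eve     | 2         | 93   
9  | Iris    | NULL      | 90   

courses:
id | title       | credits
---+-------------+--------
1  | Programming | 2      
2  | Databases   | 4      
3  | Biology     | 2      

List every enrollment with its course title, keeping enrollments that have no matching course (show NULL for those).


LEFT JOIN keeps every row from enrollments (the left table); where course_id has no match in courses, the course columns become NULL. Walk through each enrollment:
  - enrollment 1 (Yara): course_id=1 -> matches Programming
  - enrollment 2 (Olivia): course_id=2 -> matches Databases
  - enrollment 3 (Nate): course_id=3 -> matches Biology
  - enrollment 4 (Wendy): course_id=3 -> matches Biology
  - enrollment 5 (Rosa): course_id=2 -> matches Databases
  - enrollment 6 (Xander): course_id=2 -> matches Databases
  - enrollment 7 (Leo): course_id=1 -> matches Programming
  - enrollment 8 (Eve): course_id=2 -> matches Databases
  - enrollment 9 (Iris): course_id=NULL, no match -> kept with NULL
All 9 rows appear; 1 has NULL course.

SQL:
SELECT a.student, b.title AS course
FROM enrollments a
LEFT JOIN courses b ON a.course_id = b.id

Result:
student | course     
--------+------------
Yara    | Programming
Olivia  | Databases  
Nate    | Biology    
Wendy   | Biology    
Rosa    | Databases  
Xander  | Databases  
Leo     | Programming
Eve     | Databases  
Iris    | NULL       


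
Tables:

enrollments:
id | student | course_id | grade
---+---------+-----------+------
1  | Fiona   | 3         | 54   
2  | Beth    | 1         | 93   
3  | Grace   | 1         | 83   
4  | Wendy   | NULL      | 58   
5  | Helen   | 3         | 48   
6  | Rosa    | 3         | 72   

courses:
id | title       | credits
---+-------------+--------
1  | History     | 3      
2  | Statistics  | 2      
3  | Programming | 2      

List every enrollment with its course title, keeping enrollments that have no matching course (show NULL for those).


LEFT JOIN keeps every row from enrollments (the left table); where course_id has no match in courses, the course columns become NULL. Walk through each enrollment:
  - enrollment 1 (Fiona): course_id=3 -> matches Programming
  - enrollment 2 (Beth): course_id=1 -> matches History
  - enrollment 3 (Grace): course_id=1 -> matches History
  - enrollment 4 (Wendy): course_id=NULL, no match -> kept with NULL
  - enrollment 5 (Helen): course_id=3 -> matches Programming
  - enrollment 6 (Rosa): course_id=3 -> matches Programming
All 6 rows appear; 1 has NULL course.

SQL:
SELECT a.student, b.title AS course
FROM enrollments a
LEFT JOIN courses b ON a.course_id = b.id

Result:
student | course     
--------+------------
Fiona   | Programming
Beth    | History    
Grace   | History    
Wendy   | NULL       
Helen   | Programming
Rosa    | Programming


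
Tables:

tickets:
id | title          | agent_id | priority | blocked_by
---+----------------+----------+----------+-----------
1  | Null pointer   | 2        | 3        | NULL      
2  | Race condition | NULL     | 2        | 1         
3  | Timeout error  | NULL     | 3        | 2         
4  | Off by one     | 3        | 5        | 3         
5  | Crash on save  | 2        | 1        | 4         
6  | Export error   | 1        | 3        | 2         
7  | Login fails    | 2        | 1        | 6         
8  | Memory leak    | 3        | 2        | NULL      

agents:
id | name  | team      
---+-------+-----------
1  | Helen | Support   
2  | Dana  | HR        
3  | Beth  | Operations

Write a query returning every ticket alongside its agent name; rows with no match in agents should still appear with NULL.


LEFT JOIN keeps every row from tickets (the left table); where agent_id has no match in agents, the agent columns become NULL. Walk through each ticket:
  - ticket 1 (Null pointer): agent_id=2 -> matches Dana
  - ticket 2 (Race condition): agent_id=NULL, no match -> kept with NULL
  - ticket 3 (Timeout error): agent_id=NULL, no match -> kept with NULL
  - ticket 4 (Off by one): agent_id=3 -> matches Beth
  - ticket 5 (Crash on save): agent_id=2 -> matches Dana
  - ticket 6 (Export error): agent_id=1 -> matches Helen
  - ticket 7 (Login fails): agent_id=2 -> matches Dana
  - ticket 8 (Memory leak): agent_id=3 -> matches Beth
All 8 rows appear; 2 have NULL agent.

SQL:
SELECT a.title, b.name AS agent
FROM tickets a
LEFT JOIN agents b ON a.agent_id = b.id

Result:
title          | agent
---------------+------
Null pointer   | Dana 
Race condition | NULL 
Timeout error  | NULL 
Off by one     | Beth 
Crash on save  | Dana 
Export error   | Helen
Login fails    | Dana 
Memory leak    | Beth 


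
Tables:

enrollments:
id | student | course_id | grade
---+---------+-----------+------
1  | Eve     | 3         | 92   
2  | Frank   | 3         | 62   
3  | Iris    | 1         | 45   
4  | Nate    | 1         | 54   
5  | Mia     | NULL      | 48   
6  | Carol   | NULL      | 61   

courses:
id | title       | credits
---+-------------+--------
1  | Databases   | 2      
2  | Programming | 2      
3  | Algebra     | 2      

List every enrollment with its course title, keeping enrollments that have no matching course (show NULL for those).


LEFT JOIN keeps every row from enrollments (the left table); where course_id has no match in courses, the course columns become NULL. Walk through each enrollment:
  - enrollment 1 (Eve): course_id=3 -> matches Algebra
  - enrollment 2 (Frank): course_id=3 -> matches Algebra
  - enrollment 3 (Iris): course_id=1 -> matches Databases
  - enrollment 4 (Nate): course_id=1 -> matches Databases
  - enrollment 5 (Mia): course_id=NULL, no match -> kept with NULL
  - enrollment 6 (Carol): course_id=NULL, no match -> kept with NULL
All 6 rows appear; 2 have NULL course.

SQL:
SELECT a.student, b.title AS course
FROM enrollments a
LEFT JOIN courses b ON a.course_id = b.id

Result:
student | course   
--------+----------
Eve     | Algebra  
Frank   | Algebra  
Iris    | Databases
Nate    | Databases
Mia     | NULL     
Carol   | NULL     


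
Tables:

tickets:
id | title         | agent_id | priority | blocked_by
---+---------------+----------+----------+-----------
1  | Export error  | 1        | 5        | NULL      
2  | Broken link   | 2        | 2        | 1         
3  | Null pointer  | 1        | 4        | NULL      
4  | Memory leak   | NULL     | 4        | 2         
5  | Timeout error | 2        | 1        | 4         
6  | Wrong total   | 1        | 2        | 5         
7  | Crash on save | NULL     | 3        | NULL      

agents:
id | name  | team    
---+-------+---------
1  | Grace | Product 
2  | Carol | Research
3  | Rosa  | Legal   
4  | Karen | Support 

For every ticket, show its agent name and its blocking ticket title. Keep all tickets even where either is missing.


Two LEFT JOINs from the same base table tickets: one to agents via agent_id, one to tickets itself via blocked_by. Both are LEFT so every ticket is preserved.
Match against agents:
  - ticket 1 (Export error): agent_id=1 -> matches Grace
  - ticket 2 (Broken link): agent_id=2 -> matches Carol
  - ticket 3 (Null pointer): agent_id=1 -> matches Grace
  - ticket 4 (Memory leak): agent_id=NULL, no match -> kept with NULL
  - ticket 5 (Timeout error): agent_id=2 -> matches Carol
  - ticket 6 (Wrong total): agent_id=1 -> matches Grace
  - ticket 7 (Crash on save): agent_id=NULL, no match -> kept with NULL
Match against tickets (self):
  - ticket 1 (Export error): blocked_by=NULL -> NULL
  - ticket 2 (Broken link): blocked_by=1 -> Export error
  - ticket 3 (Null pointer): blocked_by=NULL -> NULL
  - ticket 4 (Memory leak): blocked_by=2 -> Broken link
  - ticket 5 (Timeout error): blocked_by=4 -> Memory leak
  - ticket 6 (Wrong total): blocked_by=5 -> Timeout error
  - ticket 7 (Crash on save): blocked_by=NULL -> NULL

SQL:
SELECT a.title, b.name AS agent, c.title AS blocked_by
FROM tickets a
LEFT JOIN agents b ON a.agent_id = b.id
LEFT JOIN tickets c ON a.blocked_by = c.id

Result:
title         | agent | blocked_by   
--------------+-------+--------------
Export error  | Grace | NULL         
Broken link   | Carol | Export error 
Null pointer  | Grace | NULL         
Memory leak   | NULL  | Broken link  
Timeout error | Carol | Memory leak  
Wrong total   | Grace | Timeout error
Crash on save | NULL  | NULL         


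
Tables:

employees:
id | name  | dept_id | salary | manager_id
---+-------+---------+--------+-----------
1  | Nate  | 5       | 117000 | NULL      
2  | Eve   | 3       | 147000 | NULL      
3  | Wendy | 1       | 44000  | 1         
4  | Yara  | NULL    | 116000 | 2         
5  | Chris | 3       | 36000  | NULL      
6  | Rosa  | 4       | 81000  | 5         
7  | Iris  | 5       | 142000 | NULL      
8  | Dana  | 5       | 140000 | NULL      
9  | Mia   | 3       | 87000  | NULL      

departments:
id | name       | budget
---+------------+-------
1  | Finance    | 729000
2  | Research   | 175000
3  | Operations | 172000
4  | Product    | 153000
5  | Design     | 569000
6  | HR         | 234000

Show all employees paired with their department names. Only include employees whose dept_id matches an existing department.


INNER JOIN keeps only employees rows whose dept_id matches an id in departments. Walk through each employee:
  - employee 1 (Nate): dept_id=5 -> matches Design
  - employee 2 (Eve): dept_id=3 -> matches Operations
  - employee 3 (Wendy): dept_id=1 -> matches Finance
  - employee 4 (Yara): dept_id=NULL, no match -> dropped
  - employee 5 (Chris): dept_id=3 -> matches Operations
  - employee 6 (Rosa): dept_id=4 -> matches Product
  - employee 7 (Iris): dept_id=5 -> matches Design
  - employee 8 (Dana): dept_id=5 -> matches Design
  - employee 9 (Mia): dept_id=3 -> matches Operations
So 1 of 9 rows is dropped.

SQL:
SELECT a.name, b.name AS department
FROM employees a
INNER JOIN departments b ON a.dept_id = b.id

Result:
name  | department
------+-----------
Nate  | Design    
Eve   | Operations
Wendy | Finance   
Chris | Operations
Rosa  | Product   
Iris  | Design    
Dana  | Design    
Mia   | Operations


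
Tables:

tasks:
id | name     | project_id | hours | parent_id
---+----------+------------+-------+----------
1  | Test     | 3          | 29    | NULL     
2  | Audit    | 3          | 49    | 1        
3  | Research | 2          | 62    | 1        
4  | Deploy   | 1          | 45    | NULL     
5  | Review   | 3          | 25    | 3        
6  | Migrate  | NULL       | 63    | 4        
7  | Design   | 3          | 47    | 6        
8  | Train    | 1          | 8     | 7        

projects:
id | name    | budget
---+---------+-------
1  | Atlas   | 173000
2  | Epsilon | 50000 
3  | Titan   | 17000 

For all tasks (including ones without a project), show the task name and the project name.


LEFT JOIN keeps every row from tasks (the left table); where project_id has no match in projects, the project columns become NULL. Walk through each task:
  - task 1 (Test): project_id=3 -> matches Titan
  - task 2 (Audit): project_id=3 -> matches Titan
  - task 3 (Research): project_id=2 -> matches Epsilon
  - task 4 (Deploy): project_id=1 -> matches Atlas
  - task 5 (Review): project_id=3 -> matches Titan
  - task 6 (Migrate): project_id=NULL, no match -> kept with NULL
  - task 7 (Design): project_id=3 -> matches Titan
  - task 8 (Train): project_id=1 -> matches Atlas
All 8 rows appear; 1 has NULL project.

SQL:
SELECT a.name, b.name AS project
FROM tasks a
LEFT JOIN projects b ON a.project_id = b.id

Result:
name     | project
---------+--------
Test     | Titan  
Audit    | Titan  
Research | Epsilon
Deploy   | Atlas  
Review   | Titan  
Migrate  | NULL   
Design   | Titan  
Train    | Atlas  
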